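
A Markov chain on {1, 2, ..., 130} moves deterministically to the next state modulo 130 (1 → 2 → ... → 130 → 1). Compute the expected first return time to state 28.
E[T_28 | X_0 = 28] = 130

The chain cycles deterministically, so starting at state 28 it returns in exactly 130 steps. Equivalently, the stationary distribution is uniform π_j = 1/130 for every state j, so by Kac's formula E[T_28] = 1/π_28 = 130.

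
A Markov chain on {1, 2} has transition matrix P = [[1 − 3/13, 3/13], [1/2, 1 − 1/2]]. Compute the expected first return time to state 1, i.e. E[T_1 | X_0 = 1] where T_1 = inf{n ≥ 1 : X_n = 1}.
E[T_1 | X_0 = 1] = 1/π_1 = 19/13

For an irreducible recurrent Markov chain with stationary distribution π, E[T_i | X_0 = i] = 1/π_i (Kac's formula). Here π_1 = (1/2)/(3/13 + 1/2) = (1/2)/(19/26) = 13/19, so E[T_1 | X_0 = 1] = 1/π_1 = (3/13 + 1/2)/(1/2) = (19/26)/(1/2) = 19/13.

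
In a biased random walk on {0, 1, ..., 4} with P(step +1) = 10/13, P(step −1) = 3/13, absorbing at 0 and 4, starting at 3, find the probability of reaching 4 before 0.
P(hit 4 before 0) = (1 − (3/10)^3) / (1 − (3/10)^4) = 1390/1417

Let u_k denote P(reach 4 before 0 | start at k). Boundary: u_0 = 0, u_4 = 1. Recurrence: u_k = 10/13·u_{k+1} + 3/13·u_{k-1} for 1 ≤ k ≤ 3. Try u_k = A + B·r^k with r = q/p = (3/13)/(10/13) = 3/10. Substitution satisfies the recurrence; boundary conditions give:
  u_k = (1 − r^k) / (1 − r^N) = (1 − (3/10)^3) / (1 − (3/10)^4) = 1390/1417.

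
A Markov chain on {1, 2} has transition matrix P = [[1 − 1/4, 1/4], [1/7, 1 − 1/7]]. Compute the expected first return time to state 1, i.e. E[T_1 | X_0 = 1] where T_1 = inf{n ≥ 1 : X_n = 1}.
E[T_1 | X_0 = 1] = 1/π_1 = 11/4

For an irreducible recurrent Markov chain with stationary distribution π, E[T_i | X_0 = i] = 1/π_i (Kac's formula). Here π_1 = (1/7)/(1/4 + 1/7) = (1/7)/(11/28) = 4/11, so E[T_1 | X_0 = 1] = 1/π_1 = (1/4 + 1/7)/(1/7) = (11/28)/(1/7) = 11/4.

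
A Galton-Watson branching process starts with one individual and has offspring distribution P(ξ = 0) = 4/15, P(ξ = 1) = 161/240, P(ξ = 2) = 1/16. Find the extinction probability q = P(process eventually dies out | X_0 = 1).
q = 1

Mean offspring μ = 0·4/15 + 1·161/240 + 2·1/16 = 191/240 ≤ 1. For μ ≤ 1 with offspring not concentrated at 1, the Galton-Watson process goes extinct almost surely, so q = 1.
(Algebraic check: The pgf is f(s) = 4/15 + 161/240·s + 1/16·s². The extinction probability q is the smallest fixed point of f in [0, 1]. Setting s = f(s):
  1/16·s² + (161/240 − 1)·s + 4/15 = 0
  1/16·s² − (4/15 + 1/16)·s + 4/15 = 0
which factors as (s − 1)·(1/16·s − 4/15) = 0, giving roots s = 1 and s = (4/15)/(1/16) = 64/15. Since 64/15 ≥ 1, the smallest root in [0, 1] is s = 1.)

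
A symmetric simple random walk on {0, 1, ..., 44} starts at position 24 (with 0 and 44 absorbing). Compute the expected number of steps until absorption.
E[τ | X_0 = 24] = 480

Let v_k = E[τ | X_0 = k]. Boundary: v_0 = v_44 = 0. Recurrence: v_k = 1 + (v_{k-1} + v_{k+1})/2 for 1 ≤ k ≤ 43. The particular solution to v_k − (v_{k-1} + v_{k+1})/2 = 1 is v_k = −k^2. Adding homogeneous solution A + B k and matching boundaries gives v_k = k (44 − k). Substituting k = 24: v_24 = 24 · 20 = 480.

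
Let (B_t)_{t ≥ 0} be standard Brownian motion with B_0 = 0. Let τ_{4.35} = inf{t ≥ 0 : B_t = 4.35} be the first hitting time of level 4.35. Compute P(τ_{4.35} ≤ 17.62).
P(τ_{4.35} ≤ 17.62) = 2(1 − Φ(4.35/√17.62)) = 2(1 − Φ(1.0363)) ≈ 0.3001

By the reflection principle for standard BM, P(τ_b ≤ t) = 2 · P(B_t ≥ b). Since B_t ~ N(0, t), P(B_t ≥ 4.35) = 1 − Φ(4.35/√t) = 1 − Φ(4.35/√17.62) = 1 − Φ(1.0363) ≈ 0.15003. Doubling: P(τ_{4.35} ≤ 17.62) ≈ 2 · 0.15003 = 0.30006 ≈ 0.3001.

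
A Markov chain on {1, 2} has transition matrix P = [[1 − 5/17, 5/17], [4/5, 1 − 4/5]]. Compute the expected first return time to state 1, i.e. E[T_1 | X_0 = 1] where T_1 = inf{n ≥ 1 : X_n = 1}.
E[T_1 | X_0 = 1] = 1/π_1 = 93/68

For an irreducible recurrent Markov chain with stationary distribution π, E[T_i | X_0 = i] = 1/π_i (Kac's formula). Here π_1 = (4/5)/(5/17 + 4/5) = (4/5)/(93/85) = 68/93, so E[T_1 | X_0 = 1] = 1/π_1 = (5/17 + 4/5)/(4/5) = (93/85)/(4/5) = 93/68.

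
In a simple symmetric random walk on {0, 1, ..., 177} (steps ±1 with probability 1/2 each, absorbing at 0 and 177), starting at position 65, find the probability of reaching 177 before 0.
P(hit 177 before 0) = 65/177

Let u_k = P(hit 177 before 0 | start at k). Then u_0 = 0, u_177 = 1, and u_k = u_{k-1}/2 + u_{k+1}/2 for 1 ≤ k ≤ 176. This harmonic recurrence is solved by u_k = k/177, giving u_65 = 65/177.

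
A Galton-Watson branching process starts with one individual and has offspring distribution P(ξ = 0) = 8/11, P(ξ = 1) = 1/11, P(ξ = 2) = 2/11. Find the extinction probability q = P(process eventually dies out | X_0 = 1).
q = 1

Mean offspring μ = 0·8/11 + 1·1/11 + 2·2/11 = 5/11 ≤ 1. For μ ≤ 1 with offspring not concentrated at 1, the Galton-Watson process goes extinct almost surely, so q = 1.
(Algebraic check: The pgf is f(s) = 8/11 + 1/11·s + 2/11·s². The extinction probability q is the smallest fixed point of f in [0, 1]. Setting s = f(s):
  2/11·s² + (1/11 − 1)·s + 8/11 = 0
  2/11·s² − (8/11 + 2/11)·s + 8/11 = 0
which factors as (s − 1)·(2/11·s − 8/11) = 0, giving roots s = 1 and s = (8/11)/(2/11) = 4. Since 4 ≥ 1, the smallest root in [0, 1] is s = 1.)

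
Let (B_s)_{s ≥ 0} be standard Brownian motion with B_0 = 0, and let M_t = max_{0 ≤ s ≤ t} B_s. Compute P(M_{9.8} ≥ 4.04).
P(M_{9.8} ≥ 4.04) = 2·P(B_{9.8} ≥ 4.04) = 2(1 − Φ(4.04/√9.8)) ≈ 0.1969

By the reflection principle for Brownian motion, P(M_t ≥ a) = 2 · P(B_t ≥ a) for a ≥ 0. Since B_t ~ N(0, t), P(B_t ≥ 4.04) = 1 − Φ(4.04/√t) = 1 − Φ(4.04/√9.8) = 1 − Φ(1.2905). So
  P(M_{9.8} ≥ 4.04) = 2(1 − Φ(1.2905)) ≈ 0.1969.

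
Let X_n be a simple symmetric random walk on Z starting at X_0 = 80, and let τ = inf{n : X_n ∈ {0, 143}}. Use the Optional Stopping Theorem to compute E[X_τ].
E[X_τ] = 80

X_n is a martingale and τ is a bounded-mean stopping time (indeed τ is finite a.s. with bounded expectation since the walk is in a bounded region). By the OST, E[X_τ] = E[X_0] = 80. Equivalently: E[X_τ] = 143 · P(hit 143 first) + 0 · P(hit 0 first) = 143 · (80/143) = 80.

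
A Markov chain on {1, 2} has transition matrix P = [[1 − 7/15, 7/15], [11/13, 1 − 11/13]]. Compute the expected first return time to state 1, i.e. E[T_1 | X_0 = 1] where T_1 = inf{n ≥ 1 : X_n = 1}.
E[T_1 | X_0 = 1] = 1/π_1 = 256/165

For an irreducible recurrent Markov chain with stationary distribution π, E[T_i | X_0 = i] = 1/π_i (Kac's formula). Here π_1 = (11/13)/(7/15 + 11/13) = (11/13)/(256/195) = 165/256, so E[T_1 | X_0 = 1] = 1/π_1 = (7/15 + 11/13)/(11/13) = (256/195)/(11/13) = 256/165.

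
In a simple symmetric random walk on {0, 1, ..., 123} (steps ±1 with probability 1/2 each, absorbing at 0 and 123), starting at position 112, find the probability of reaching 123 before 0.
P(hit 123 before 0) = 112/123

Let u_k = P(hit 123 before 0 | start at k). Then u_0 = 0, u_123 = 1, and u_k = u_{k-1}/2 + u_{k+1}/2 for 1 ≤ k ≤ 122. This harmonic recurrence is solved by u_k = k/123, giving u_112 = 112/123.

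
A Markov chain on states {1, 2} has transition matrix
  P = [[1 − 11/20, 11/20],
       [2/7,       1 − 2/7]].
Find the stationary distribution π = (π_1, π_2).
π_1 = 40/117, π_2 = 77/117

Solve πP = π with π_1 + π_2 = 1. From πP = π: π_1 · (1 − 11/20) + π_2 · 2/7 = π_1 ⇒ π_2 · 2/7 = π_1 · 11/20 ⇒ π_2/π_1 = (11/20)/(2/7) = 77/40. Together with π_1 + π_2 = 1:
  π_1 = (2/7)/(11/20 + 2/7) = (2/7)/(117/140) = 40/117,
  π_2 = (11/20)/(11/20 + 2/7) = (11/20)/(117/140) = 77/117.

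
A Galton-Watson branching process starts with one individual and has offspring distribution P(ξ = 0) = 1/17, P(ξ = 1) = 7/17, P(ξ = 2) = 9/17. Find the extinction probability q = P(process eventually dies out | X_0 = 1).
q = 1/9

The pgf is f(s) = 1/17 + 7/17·s + 9/17·s². The extinction probability q is the smallest fixed point of f in [0, 1]. Setting s = f(s):
  9/17·s² + (7/17 − 1)·s + 1/17 = 0
  9/17·s² − (1/17 + 9/17)·s + 1/17 = 0
which factors as (s − 1)·(9/17·s − 1/17) = 0, giving roots s = 1 and s = (1/17)/(9/17) = 1/9.
Mean offspring μ = 7/17 + 2·9/17 = 25/17 > 1 (supercritical), so q < 1. The extinction probability is the smaller root: q = (1/17)/(9/17) = 1/9.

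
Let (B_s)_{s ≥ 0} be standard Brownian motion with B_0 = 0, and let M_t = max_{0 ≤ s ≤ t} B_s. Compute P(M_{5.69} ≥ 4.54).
P(M_{5.69} ≥ 4.54) = 2·P(B_{5.69} ≥ 4.54) = 2(1 − Φ(4.54/√5.69)) ≈ 0.0570

By the reflection principle for Brownian motion, P(M_t ≥ a) = 2 · P(B_t ≥ a) for a ≥ 0. Since B_t ~ N(0, t), P(B_t ≥ 4.54) = 1 − Φ(4.54/√t) = 1 − Φ(4.54/√5.69) = 1 − Φ(1.9033). So
  P(M_{5.69} ≥ 4.54) = 2(1 − Φ(1.9033)) ≈ 0.0570.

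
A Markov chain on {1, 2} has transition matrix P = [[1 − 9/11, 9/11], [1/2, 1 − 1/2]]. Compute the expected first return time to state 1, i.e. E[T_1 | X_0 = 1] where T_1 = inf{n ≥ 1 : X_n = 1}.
E[T_1 | X_0 = 1] = 1/π_1 = 29/11

For an irreducible recurrent Markov chain with stationary distribution π, E[T_i | X_0 = i] = 1/π_i (Kac's formula). Here π_1 = (1/2)/(9/11 + 1/2) = (1/2)/(29/22) = 11/29, so E[T_1 | X_0 = 1] = 1/π_1 = (9/11 + 1/2)/(1/2) = (29/22)/(1/2) = 29/11.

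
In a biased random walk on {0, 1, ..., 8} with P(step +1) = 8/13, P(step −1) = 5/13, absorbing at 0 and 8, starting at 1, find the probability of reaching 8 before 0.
P(hit 8 before 0) = (1 − (5/8)^1) / (1 − (5/8)^8) = 2097152/5462197

Let u_k denote P(reach 8 before 0 | start at k). Boundary: u_0 = 0, u_8 = 1. Recurrence: u_k = 8/13·u_{k+1} + 5/13·u_{k-1} for 1 ≤ k ≤ 7. Try u_k = A + B·r^k with r = q/p = (5/13)/(8/13) = 5/8. Substitution satisfies the recurrence; boundary conditions give:
  u_k = (1 − r^k) / (1 − r^N) = (1 − (5/8)^1) / (1 − (5/8)^8) = 2097152/5462197.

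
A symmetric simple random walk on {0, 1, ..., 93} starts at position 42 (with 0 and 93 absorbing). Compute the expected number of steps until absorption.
E[τ | X_0 = 42] = 2142

Let v_k = E[τ | X_0 = k]. Boundary: v_0 = v_93 = 0. Recurrence: v_k = 1 + (v_{k-1} + v_{k+1})/2 for 1 ≤ k ≤ 92. The particular solution to v_k − (v_{k-1} + v_{k+1})/2 = 1 is v_k = −k^2. Adding homogeneous solution A + B k and matching boundaries gives v_k = k (93 − k). Substituting k = 42: v_42 = 42 · 51 = 2142.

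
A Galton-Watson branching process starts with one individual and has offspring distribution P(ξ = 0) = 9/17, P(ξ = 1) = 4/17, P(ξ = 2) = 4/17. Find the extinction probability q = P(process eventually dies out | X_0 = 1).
q = 1

Mean offspring μ = 0·9/17 + 1·4/17 + 2·4/17 = 12/17 ≤ 1. For μ ≤ 1 with offspring not concentrated at 1, the Galton-Watson process goes extinct almost surely, so q = 1.
(Algebraic check: The pgf is f(s) = 9/17 + 4/17·s + 4/17·s². The extinction probability q is the smallest fixed point of f in [0, 1]. Setting s = f(s):
  4/17·s² + (4/17 − 1)·s + 9/17 = 0
  4/17·s² − (9/17 + 4/17)·s + 9/17 = 0
which factors as (s − 1)·(4/17·s − 9/17) = 0, giving roots s = 1 and s = (9/17)/(4/17) = 9/4. Since 9/4 ≥ 1, the smallest root in [0, 1] is s = 1.)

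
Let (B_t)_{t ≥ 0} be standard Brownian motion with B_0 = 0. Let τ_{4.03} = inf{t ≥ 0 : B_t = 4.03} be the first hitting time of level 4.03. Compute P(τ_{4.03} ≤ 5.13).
P(τ_{4.03} ≤ 5.13) = 2(1 − Φ(4.03/√5.13)) = 2(1 − Φ(1.7793)) ≈ 0.0752

By the reflection principle for standard BM, P(τ_b ≤ t) = 2 · P(B_t ≥ b). Since B_t ~ N(0, t), P(B_t ≥ 4.03) = 1 − Φ(4.03/√t) = 1 − Φ(4.03/√5.13) = 1 − Φ(1.7793) ≈ 0.03760. Doubling: P(τ_{4.03} ≤ 5.13) ≈ 2 · 0.03760 = 0.07520 ≈ 0.0752.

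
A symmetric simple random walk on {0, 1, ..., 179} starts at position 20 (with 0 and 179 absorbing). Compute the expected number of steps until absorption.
E[τ | X_0 = 20] = 3180

Let v_k = E[τ | X_0 = k]. Boundary: v_0 = v_179 = 0. Recurrence: v_k = 1 + (v_{k-1} + v_{k+1})/2 for 1 ≤ k ≤ 178. The particular solution to v_k − (v_{k-1} + v_{k+1})/2 = 1 is v_k = −k^2. Adding homogeneous solution A + B k and matching boundaries gives v_k = k (179 − k). Substituting k = 20: v_20 = 20 · 159 = 3180.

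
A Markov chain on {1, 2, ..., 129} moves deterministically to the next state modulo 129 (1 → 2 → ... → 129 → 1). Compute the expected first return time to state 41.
E[T_41 | X_0 = 41] = 129

The chain cycles deterministically, so starting at state 41 it returns in exactly 129 steps. Equivalently, the stationary distribution is uniform π_j = 1/129 for every state j, so by Kac's formula E[T_41] = 1/π_41 = 129.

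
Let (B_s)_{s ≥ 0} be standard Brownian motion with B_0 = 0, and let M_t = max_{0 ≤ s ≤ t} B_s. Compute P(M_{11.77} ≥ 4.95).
P(M_{11.77} ≥ 4.95) = 2·P(B_{11.77} ≥ 4.95) = 2(1 − Φ(4.95/√11.77)) ≈ 0.1491

By the reflection principle for Brownian motion, P(M_t ≥ a) = 2 · P(B_t ≥ a) for a ≥ 0. Since B_t ~ N(0, t), P(B_t ≥ 4.95) = 1 − Φ(4.95/√t) = 1 − Φ(4.95/√11.77) = 1 − Φ(1.4428). So
  P(M_{11.77} ≥ 4.95) = 2(1 − Φ(1.4428)) ≈ 0.1491.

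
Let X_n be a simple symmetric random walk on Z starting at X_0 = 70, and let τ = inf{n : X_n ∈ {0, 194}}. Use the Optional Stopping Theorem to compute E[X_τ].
E[X_τ] = 70

X_n is a martingale and τ is a bounded-mean stopping time (indeed τ is finite a.s. with bounded expectation since the walk is in a bounded region). By the OST, E[X_τ] = E[X_0] = 70. Equivalently: E[X_τ] = 194 · P(hit 194 first) + 0 · P(hit 0 first) = 194 · (70/194) = 70.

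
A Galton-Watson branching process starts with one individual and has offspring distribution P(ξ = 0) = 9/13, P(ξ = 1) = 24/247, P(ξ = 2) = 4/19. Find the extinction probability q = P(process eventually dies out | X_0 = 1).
q = 1

Mean offspring μ = 0·9/13 + 1·24/247 + 2·4/19 = 128/247 ≤ 1. For μ ≤ 1 with offspring not concentrated at 1, the Galton-Watson process goes extinct almost surely, so q = 1.
(Algebraic check: The pgf is f(s) = 9/13 + 24/247·s + 4/19·s². The extinction probability q is the smallest fixed point of f in [0, 1]. Setting s = f(s):
  4/19·s² + (24/247 − 1)·s + 9/13 = 0
  4/19·s² − (9/13 + 4/19)·s + 9/13 = 0
which factors as (s − 1)·(4/19·s − 9/13) = 0, giving roots s = 1 and s = (9/13)/(4/19) = 171/52. Since 171/52 ≥ 1, the smallest root in [0, 1] is s = 1.)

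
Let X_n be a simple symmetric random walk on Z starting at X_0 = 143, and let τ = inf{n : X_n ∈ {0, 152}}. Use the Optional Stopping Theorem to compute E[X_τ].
E[X_τ] = 143

X_n is a martingale and τ is a bounded-mean stopping time (indeed τ is finite a.s. with bounded expectation since the walk is in a bounded region). By the OST, E[X_τ] = E[X_0] = 143. Equivalently: E[X_τ] = 152 · P(hit 152 first) + 0 · P(hit 0 first) = 152 · (143/152) = 143.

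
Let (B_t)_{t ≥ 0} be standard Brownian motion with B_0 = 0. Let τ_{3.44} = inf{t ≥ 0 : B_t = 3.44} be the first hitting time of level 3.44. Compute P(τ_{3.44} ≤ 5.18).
P(τ_{3.44} ≤ 5.18) = 2(1 − Φ(3.44/√5.18)) = 2(1 − Φ(1.5114)) ≈ 0.1307

By the reflection principle for standard BM, P(τ_b ≤ t) = 2 · P(B_t ≥ b). Since B_t ~ N(0, t), P(B_t ≥ 3.44) = 1 − Φ(3.44/√t) = 1 − Φ(3.44/√5.18) = 1 − Φ(1.5114) ≈ 0.06534. Doubling: P(τ_{3.44} ≤ 5.18) ≈ 2 · 0.06534 = 0.13068 ≈ 0.1307.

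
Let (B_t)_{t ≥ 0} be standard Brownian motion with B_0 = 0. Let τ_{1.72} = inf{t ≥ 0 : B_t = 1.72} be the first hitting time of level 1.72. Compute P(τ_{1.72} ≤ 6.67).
P(τ_{1.72} ≤ 6.67) = 2(1 − Φ(1.72/√6.67)) = 2(1 − Φ(0.6660)) ≈ 0.5054

By the reflection principle for standard BM, P(τ_b ≤ t) = 2 · P(B_t ≥ b). Since B_t ~ N(0, t), P(B_t ≥ 1.72) = 1 − Φ(1.72/√t) = 1 − Φ(1.72/√6.67) = 1 − Φ(0.6660) ≈ 0.25271. Doubling: P(τ_{1.72} ≤ 6.67) ≈ 2 · 0.25271 = 0.50542 ≈ 0.5054.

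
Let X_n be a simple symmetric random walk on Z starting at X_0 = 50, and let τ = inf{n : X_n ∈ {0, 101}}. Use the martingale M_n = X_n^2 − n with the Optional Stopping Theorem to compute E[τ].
E[τ] = 2550

M_n = X_n^2 − n is a martingale (since E[X_{n+1}^2 | F_n] = X_n^2 + 1). By OST (τ has finite mean in a bounded region), E[M_τ] = E[M_0] = X_0^2 − 0 = 50^2 = 2500. Also E[M_τ] = E[X_τ^2] − E[τ]. The walk exits at 0 or 101, with P(hit 101 first) = 50/101, so E[X_τ^2] = 101^2 · 50/101 + 0 = 5050. Thus E[τ] = E[X_τ^2] − E[M_τ] = 5050 − 2500 = 2550 = 50(101 − 50) = 2550.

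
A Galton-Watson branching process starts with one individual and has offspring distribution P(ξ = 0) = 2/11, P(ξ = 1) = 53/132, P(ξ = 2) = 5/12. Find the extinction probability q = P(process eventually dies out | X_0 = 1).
q = 24/55

The pgf is f(s) = 2/11 + 53/132·s + 5/12·s². The extinction probability q is the smallest fixed point of f in [0, 1]. Setting s = f(s):
  5/12·s² + (53/132 − 1)·s + 2/11 = 0
  5/12·s² − (2/11 + 5/12)·s + 2/11 = 0
which factors as (s − 1)·(5/12·s − 2/11) = 0, giving roots s = 1 and s = (2/11)/(5/12) = 24/55.
Mean offspring μ = 53/132 + 2·5/12 = 163/132 > 1 (supercritical), so q < 1. The extinction probability is the smaller root: q = (2/11)/(5/12) = 24/55.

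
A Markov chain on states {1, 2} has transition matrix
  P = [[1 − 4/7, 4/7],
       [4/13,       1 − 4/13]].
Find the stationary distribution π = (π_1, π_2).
π_1 = 7/20, π_2 = 13/20

Solve πP = π with π_1 + π_2 = 1. From πP = π: π_1 · (1 − 4/7) + π_2 · 4/13 = π_1 ⇒ π_2 · 4/13 = π_1 · 4/7 ⇒ π_2/π_1 = (4/7)/(4/13) = 13/7. Together with π_1 + π_2 = 1:
  π_1 = (4/13)/(4/7 + 4/13) = (4/13)/(80/91) = 7/20,
  π_2 = (4/7)/(4/7 + 4/13) = (4/7)/(80/91) = 13/20.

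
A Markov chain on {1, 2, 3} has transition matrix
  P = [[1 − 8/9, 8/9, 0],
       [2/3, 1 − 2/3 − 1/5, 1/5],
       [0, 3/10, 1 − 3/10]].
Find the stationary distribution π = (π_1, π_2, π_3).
π = (9/29, 12/29, 8/29)

This is a birth-death chain on three states, which satisfies detailed balance: π_1 · P_{12} = π_2 · P_{21} and π_2 · P_{23} = π_3 · P_{32}.
From π_1 · 8/9 = π_2 · 2/3: π_2/π_1 = (8/9)/(2/3) = 4/3.
From π_2 · 1/5 = π_3 · 3/10: π_3/π_2 = (1/5)/(3/10) = 2/3.
Take π_1 proportional to 1; then unnormalized π = (1, 4/3, 8/9). Normalize by dividing by the sum 29/9:
  π = (9/29, 12/29, 8/29).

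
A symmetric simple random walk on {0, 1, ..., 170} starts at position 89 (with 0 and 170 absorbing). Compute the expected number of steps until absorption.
E[τ | X_0 = 89] = 7209

Let v_k = E[τ | X_0 = k]. Boundary: v_0 = v_170 = 0. Recurrence: v_k = 1 + (v_{k-1} + v_{k+1})/2 for 1 ≤ k ≤ 169. The particular solution to v_k − (v_{k-1} + v_{k+1})/2 = 1 is v_k = −k^2. Adding homogeneous solution A + B k and matching boundaries gives v_k = k (170 − k). Substituting k = 89: v_89 = 89 · 81 = 7209.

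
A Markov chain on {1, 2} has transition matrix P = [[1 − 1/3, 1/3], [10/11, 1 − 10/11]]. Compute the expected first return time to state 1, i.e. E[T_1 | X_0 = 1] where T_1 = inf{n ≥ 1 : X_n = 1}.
E[T_1 | X_0 = 1] = 1/π_1 = 41/30

For an irreducible recurrent Markov chain with stationary distribution π, E[T_i | X_0 = i] = 1/π_i (Kac's formula). Here π_1 = (10/11)/(1/3 + 10/11) = (10/11)/(41/33) = 30/41, so E[T_1 | X_0 = 1] = 1/π_1 = (1/3 + 10/11)/(10/11) = (41/33)/(10/11) = 41/30.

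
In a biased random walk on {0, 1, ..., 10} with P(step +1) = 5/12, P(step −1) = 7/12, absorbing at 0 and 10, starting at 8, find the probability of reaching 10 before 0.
P(hit 10 before 0) = (1 − (7/5)^8) / (1 − (7/5)^10) = 5598100/11362901

Let u_k denote P(reach 10 before 0 | start at k). Boundary: u_0 = 0, u_10 = 1. Recurrence: u_k = 5/12·u_{k+1} + 7/12·u_{k-1} for 1 ≤ k ≤ 9. Try u_k = A + B·r^k with r = q/p = (7/12)/(5/12) = 7/5. Substitution satisfies the recurrence; boundary conditions give:
  u_k = (1 − r^k) / (1 − r^N) = (1 − (7/5)^8) / (1 − (7/5)^10) = 5598100/11362901.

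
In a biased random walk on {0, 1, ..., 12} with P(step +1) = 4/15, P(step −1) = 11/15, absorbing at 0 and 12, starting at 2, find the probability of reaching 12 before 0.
P(hit 12 before 0) = (1 − (11/4)^2) / (1 − (11/4)^12) = 1048576/29889634281

Let u_k denote P(reach 12 before 0 | start at k). Boundary: u_0 = 0, u_12 = 1. Recurrence: u_k = 4/15·u_{k+1} + 11/15·u_{k-1} for 1 ≤ k ≤ 11. Try u_k = A + B·r^k with r = q/p = (11/15)/(4/15) = 11/4. Substitution satisfies the recurrence; boundary conditions give:
  u_k = (1 − r^k) / (1 − r^N) = (1 − (11/4)^2) / (1 − (11/4)^12) = 1048576/29889634281.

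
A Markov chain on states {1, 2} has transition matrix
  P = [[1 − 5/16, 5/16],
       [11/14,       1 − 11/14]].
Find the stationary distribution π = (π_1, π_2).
π_1 = 88/123, π_2 = 35/123

Solve πP = π with π_1 + π_2 = 1. From πP = π: π_1 · (1 − 5/16) + π_2 · 11/14 = π_1 ⇒ π_2 · 11/14 = π_1 · 5/16 ⇒ π_2/π_1 = (5/16)/(11/14) = 35/88. Together with π_1 + π_2 = 1:
  π_1 = (11/14)/(5/16 + 11/14) = (11/14)/(123/112) = 88/123,
  π_2 = (5/16)/(5/16 + 11/14) = (5/16)/(123/112) = 35/123.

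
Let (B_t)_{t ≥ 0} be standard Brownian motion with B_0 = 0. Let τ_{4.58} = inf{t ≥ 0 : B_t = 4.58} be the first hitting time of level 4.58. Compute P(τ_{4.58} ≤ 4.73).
P(τ_{4.58} ≤ 4.73) = 2(1 − Φ(4.58/√4.73)) = 2(1 − Φ(2.1059)) ≈ 0.0352

By the reflection principle for standard BM, P(τ_b ≤ t) = 2 · P(B_t ≥ b). Since B_t ~ N(0, t), P(B_t ≥ 4.58) = 1 − Φ(4.58/√t) = 1 − Φ(4.58/√4.73) = 1 − Φ(2.1059) ≈ 0.01761. Doubling: P(τ_{4.58} ≤ 4.73) ≈ 2 · 0.01761 = 0.03522 ≈ 0.0352.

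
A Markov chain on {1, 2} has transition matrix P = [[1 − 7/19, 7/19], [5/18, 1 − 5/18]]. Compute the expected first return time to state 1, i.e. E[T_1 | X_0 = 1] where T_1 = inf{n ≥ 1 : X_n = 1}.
E[T_1 | X_0 = 1] = 1/π_1 = 221/95

For an irreducible recurrent Markov chain with stationary distribution π, E[T_i | X_0 = i] = 1/π_i (Kac's formula). Here π_1 = (5/18)/(7/19 + 5/18) = (5/18)/(221/342) = 95/221, so E[T_1 | X_0 = 1] = 1/π_1 = (7/19 + 5/18)/(5/18) = (221/342)/(5/18) = 221/95.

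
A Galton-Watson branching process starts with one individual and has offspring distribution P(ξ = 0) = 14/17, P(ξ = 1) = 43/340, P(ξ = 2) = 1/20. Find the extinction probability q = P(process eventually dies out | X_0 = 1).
q = 1

Mean offspring μ = 0·14/17 + 1·43/340 + 2·1/20 = 77/340 ≤ 1. For μ ≤ 1 with offspring not concentrated at 1, the Galton-Watson process goes extinct almost surely, so q = 1.
(Algebraic check: The pgf is f(s) = 14/17 + 43/340·s + 1/20·s². The extinction probability q is the smallest fixed point of f in [0, 1]. Setting s = f(s):
  1/20·s² + (43/340 − 1)·s + 14/17 = 0
  1/20·s² − (14/17 + 1/20)·s + 14/17 = 0
which factors as (s − 1)·(1/20·s − 14/17) = 0, giving roots s = 1 and s = (14/17)/(1/20) = 280/17. Since 280/17 ≥ 1, the smallest root in [0, 1] is s = 1.)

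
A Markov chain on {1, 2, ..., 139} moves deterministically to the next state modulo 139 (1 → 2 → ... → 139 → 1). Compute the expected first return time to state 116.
E[T_116 | X_0 = 116] = 139

The chain cycles deterministically, so starting at state 116 it returns in exactly 139 steps. Equivalently, the stationary distribution is uniform π_j = 1/139 for every state j, so by Kac's formula E[T_116] = 1/π_116 = 139.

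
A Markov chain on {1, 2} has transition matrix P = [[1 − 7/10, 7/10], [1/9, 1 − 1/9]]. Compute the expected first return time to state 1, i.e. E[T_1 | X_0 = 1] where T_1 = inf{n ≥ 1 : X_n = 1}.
E[T_1 | X_0 = 1] = 1/π_1 = 73/10

For an irreducible recurrent Markov chain with stationary distribution π, E[T_i | X_0 = i] = 1/π_i (Kac's formula). Here π_1 = (1/9)/(7/10 + 1/9) = (1/9)/(73/90) = 10/73, so E[T_1 | X_0 = 1] = 1/π_1 = (7/10 + 1/9)/(1/9) = (73/90)/(1/9) = 73/10.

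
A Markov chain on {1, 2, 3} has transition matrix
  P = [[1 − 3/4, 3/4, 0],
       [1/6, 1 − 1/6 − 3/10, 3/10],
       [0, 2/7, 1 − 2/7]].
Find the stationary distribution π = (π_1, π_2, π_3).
π = (40/409, 180/409, 189/409)

This is a birth-death chain on three states, which satisfies detailed balance: π_1 · P_{12} = π_2 · P_{21} and π_2 · P_{23} = π_3 · P_{32}.
From π_1 · 3/4 = π_2 · 1/6: π_2/π_1 = (3/4)/(1/6) = 9/2.
From π_2 · 3/10 = π_3 · 2/7: π_3/π_2 = (3/10)/(2/7) = 21/20.
Take π_1 proportional to 1; then unnormalized π = (1, 9/2, 189/40). Normalize by dividing by the sum 409/40:
  π = (40/409, 180/409, 189/409).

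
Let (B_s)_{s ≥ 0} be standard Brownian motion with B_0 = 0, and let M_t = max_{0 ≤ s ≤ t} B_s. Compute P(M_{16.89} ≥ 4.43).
P(M_{16.89} ≥ 4.43) = 2·P(B_{16.89} ≥ 4.43) = 2(1 − Φ(4.43/√16.89)) ≈ 0.2811

By the reflection principle for Brownian motion, P(M_t ≥ a) = 2 · P(B_t ≥ a) for a ≥ 0. Since B_t ~ N(0, t), P(B_t ≥ 4.43) = 1 − Φ(4.43/√t) = 1 − Φ(4.43/√16.89) = 1 − Φ(1.0779). So
  P(M_{16.89} ≥ 4.43) = 2(1 − Φ(1.0779)) ≈ 0.2811.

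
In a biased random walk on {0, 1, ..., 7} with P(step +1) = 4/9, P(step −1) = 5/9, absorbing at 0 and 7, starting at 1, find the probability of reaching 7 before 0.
P(hit 7 before 0) = (1 − (5/4)^1) / (1 − (5/4)^7) = 4096/61741

Let u_k denote P(reach 7 before 0 | start at k). Boundary: u_0 = 0, u_7 = 1. Recurrence: u_k = 4/9·u_{k+1} + 5/9·u_{k-1} for 1 ≤ k ≤ 6. Try u_k = A + B·r^k with r = q/p = (5/9)/(4/9) = 5/4. Substitution satisfies the recurrence; boundary conditions give:
  u_k = (1 − r^k) / (1 − r^N) = (1 − (5/4)^1) / (1 − (5/4)^7) = 4096/61741.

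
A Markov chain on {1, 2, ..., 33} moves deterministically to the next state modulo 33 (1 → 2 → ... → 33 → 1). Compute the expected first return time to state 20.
E[T_20 | X_0 = 20] = 33

The chain cycles deterministically, so starting at state 20 it returns in exactly 33 steps. Equivalently, the stationary distribution is uniform π_j = 1/33 for every state j, so by Kac's formula E[T_20] = 1/π_20 = 33.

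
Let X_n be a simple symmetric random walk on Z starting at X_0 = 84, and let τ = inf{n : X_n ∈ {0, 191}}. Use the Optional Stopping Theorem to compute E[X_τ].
E[X_τ] = 84

X_n is a martingale and τ is a bounded-mean stopping time (indeed τ is finite a.s. with bounded expectation since the walk is in a bounded region). By the OST, E[X_τ] = E[X_0] = 84. Equivalently: E[X_τ] = 191 · P(hit 191 first) + 0 · P(hit 0 first) = 191 · (84/191) = 84.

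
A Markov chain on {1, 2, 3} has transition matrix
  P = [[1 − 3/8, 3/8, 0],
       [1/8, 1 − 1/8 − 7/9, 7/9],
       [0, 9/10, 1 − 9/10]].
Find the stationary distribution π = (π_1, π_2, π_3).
π = (27/178, 81/178, 35/89)

This is a birth-death chain on three states, which satisfies detailed balance: π_1 · P_{12} = π_2 · P_{21} and π_2 · P_{23} = π_3 · P_{32}.
From π_1 · 3/8 = π_2 · 1/8: π_2/π_1 = (3/8)/(1/8) = 3.
From π_2 · 7/9 = π_3 · 9/10: π_3/π_2 = (7/9)/(9/10) = 70/81.
Take π_1 proportional to 1; then unnormalized π = (1, 3, 70/27). Normalize by dividing by the sum 178/27:
  π = (27/178, 81/178, 35/89).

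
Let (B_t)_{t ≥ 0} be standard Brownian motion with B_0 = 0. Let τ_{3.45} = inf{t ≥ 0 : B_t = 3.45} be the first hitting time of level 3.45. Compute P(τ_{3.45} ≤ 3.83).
P(τ_{3.45} ≤ 3.83) = 2(1 − Φ(3.45/√3.83)) = 2(1 − Φ(1.7629)) ≈ 0.0779

By the reflection principle for standard BM, P(τ_b ≤ t) = 2 · P(B_t ≥ b). Since B_t ~ N(0, t), P(B_t ≥ 3.45) = 1 − Φ(3.45/√t) = 1 − Φ(3.45/√3.83) = 1 − Φ(1.7629) ≈ 0.03896. Doubling: P(τ_{3.45} ≤ 3.83) ≈ 2 · 0.03896 = 0.07792 ≈ 0.0779.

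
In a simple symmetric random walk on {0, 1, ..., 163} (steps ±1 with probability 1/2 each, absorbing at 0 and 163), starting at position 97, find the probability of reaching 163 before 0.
P(hit 163 before 0) = 97/163

Let u_k = P(hit 163 before 0 | start at k). Then u_0 = 0, u_163 = 1, and u_k = u_{k-1}/2 + u_{k+1}/2 for 1 ≤ k ≤ 162. This harmonic recurrence is solved by u_k = k/163, giving u_97 = 97/163.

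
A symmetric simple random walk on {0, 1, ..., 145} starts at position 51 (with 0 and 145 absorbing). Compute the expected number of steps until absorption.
E[τ | X_0 = 51] = 4794

Let v_k = E[τ | X_0 = k]. Boundary: v_0 = v_145 = 0. Recurrence: v_k = 1 + (v_{k-1} + v_{k+1})/2 for 1 ≤ k ≤ 144. The particular solution to v_k − (v_{k-1} + v_{k+1})/2 = 1 is v_k = −k^2. Adding homogeneous solution A + B k and matching boundaries gives v_k = k (145 − k). Substituting k = 51: v_51 = 51 · 94 = 4794.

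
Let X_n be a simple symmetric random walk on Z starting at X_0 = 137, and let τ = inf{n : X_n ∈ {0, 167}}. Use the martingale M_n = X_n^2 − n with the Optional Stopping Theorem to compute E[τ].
E[τ] = 4110

M_n = X_n^2 − n is a martingale (since E[X_{n+1}^2 | F_n] = X_n^2 + 1). By OST (τ has finite mean in a bounded region), E[M_τ] = E[M_0] = X_0^2 − 0 = 137^2 = 18769. Also E[M_τ] = E[X_τ^2] − E[τ]. The walk exits at 0 or 167, with P(hit 167 first) = 137/167, so E[X_τ^2] = 167^2 · 137/167 + 0 = 22879. Thus E[τ] = E[X_τ^2] − E[M_τ] = 22879 − 18769 = 4110 = 137(167 − 137) = 4110.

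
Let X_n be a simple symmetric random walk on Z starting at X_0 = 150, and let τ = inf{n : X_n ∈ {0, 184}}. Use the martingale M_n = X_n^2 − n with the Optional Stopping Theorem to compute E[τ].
E[τ] = 5100

M_n = X_n^2 − n is a martingale (since E[X_{n+1}^2 | F_n] = X_n^2 + 1). By OST (τ has finite mean in a bounded region), E[M_τ] = E[M_0] = X_0^2 − 0 = 150^2 = 22500. Also E[M_τ] = E[X_τ^2] − E[τ]. The walk exits at 0 or 184, with P(hit 184 first) = 150/184, so E[X_τ^2] = 184^2 · 150/184 + 0 = 27600. Thus E[τ] = E[X_τ^2] − E[M_τ] = 27600 − 22500 = 5100 = 150(184 − 150) = 5100.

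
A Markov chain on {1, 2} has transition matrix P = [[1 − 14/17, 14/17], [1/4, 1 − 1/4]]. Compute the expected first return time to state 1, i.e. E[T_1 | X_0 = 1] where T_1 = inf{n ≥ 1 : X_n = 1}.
E[T_1 | X_0 = 1] = 1/π_1 = 73/17

For an irreducible recurrent Markov chain with stationary distribution π, E[T_i | X_0 = i] = 1/π_i (Kac's formula). Here π_1 = (1/4)/(14/17 + 1/4) = (1/4)/(73/68) = 17/73, so E[T_1 | X_0 = 1] = 1/π_1 = (14/17 + 1/4)/(1/4) = (73/68)/(1/4) = 73/17.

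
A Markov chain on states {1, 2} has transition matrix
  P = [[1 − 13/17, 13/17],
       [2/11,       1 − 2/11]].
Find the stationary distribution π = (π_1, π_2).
π_1 = 34/177, π_2 = 143/177

Solve πP = π with π_1 + π_2 = 1. From πP = π: π_1 · (1 − 13/17) + π_2 · 2/11 = π_1 ⇒ π_2 · 2/11 = π_1 · 13/17 ⇒ π_2/π_1 = (13/17)/(2/11) = 143/34. Together with π_1 + π_2 = 1:
  π_1 = (2/11)/(13/17 + 2/11) = (2/11)/(177/187) = 34/177,
  π_2 = (13/17)/(13/17 + 2/11) = (13/17)/(177/187) = 143/177.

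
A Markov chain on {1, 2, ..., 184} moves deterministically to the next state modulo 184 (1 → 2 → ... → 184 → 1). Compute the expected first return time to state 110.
E[T_110 | X_0 = 110] = 184

The chain cycles deterministically, so starting at state 110 it returns in exactly 184 steps. Equivalently, the stationary distribution is uniform π_j = 1/184 for every state j, so by Kac's formula E[T_110] = 1/π_110 = 184.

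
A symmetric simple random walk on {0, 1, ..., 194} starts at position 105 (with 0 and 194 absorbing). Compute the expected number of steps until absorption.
E[τ | X_0 = 105] = 9345

Let v_k = E[τ | X_0 = k]. Boundary: v_0 = v_194 = 0. Recurrence: v_k = 1 + (v_{k-1} + v_{k+1})/2 for 1 ≤ k ≤ 193. The particular solution to v_k − (v_{k-1} + v_{k+1})/2 = 1 is v_k = −k^2. Adding homogeneous solution A + B k and matching boundaries gives v_k = k (194 − k). Substituting k = 105: v_105 = 105 · 89 = 9345.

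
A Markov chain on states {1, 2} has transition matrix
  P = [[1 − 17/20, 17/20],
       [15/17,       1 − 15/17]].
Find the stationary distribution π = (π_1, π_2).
π_1 = 300/589, π_2 = 289/589

Solve πP = π with π_1 + π_2 = 1. From πP = π: π_1 · (1 − 17/20) + π_2 · 15/17 = π_1 ⇒ π_2 · 15/17 = π_1 · 17/20 ⇒ π_2/π_1 = (17/20)/(15/17) = 289/300. Together with π_1 + π_2 = 1:
  π_1 = (15/17)/(17/20 + 15/17) = (15/17)/(589/340) = 300/589,
  π_2 = (17/20)/(17/20 + 15/17) = (17/20)/(589/340) = 289/589.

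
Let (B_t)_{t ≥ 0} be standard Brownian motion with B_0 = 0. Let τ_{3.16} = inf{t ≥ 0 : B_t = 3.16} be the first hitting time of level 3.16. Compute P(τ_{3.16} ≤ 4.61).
P(τ_{3.16} ≤ 4.61) = 2(1 − Φ(3.16/√4.61)) = 2(1 − Φ(1.4718)) ≈ 0.1411

By the reflection principle for standard BM, P(τ_b ≤ t) = 2 · P(B_t ≥ b). Since B_t ~ N(0, t), P(B_t ≥ 3.16) = 1 − Φ(3.16/√t) = 1 − Φ(3.16/√4.61) = 1 − Φ(1.4718) ≈ 0.07054. Doubling: P(τ_{3.16} ≤ 4.61) ≈ 2 · 0.07054 = 0.14108 ≈ 0.1411.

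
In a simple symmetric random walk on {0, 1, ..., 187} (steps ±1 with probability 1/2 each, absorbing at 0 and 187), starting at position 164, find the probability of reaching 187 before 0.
P(hit 187 before 0) = 164/187

Let u_k = P(hit 187 before 0 | start at k). Then u_0 = 0, u_187 = 1, and u_k = u_{k-1}/2 + u_{k+1}/2 for 1 ≤ k ≤ 186. This harmonic recurrence is solved by u_k = k/187, giving u_164 = 164/187.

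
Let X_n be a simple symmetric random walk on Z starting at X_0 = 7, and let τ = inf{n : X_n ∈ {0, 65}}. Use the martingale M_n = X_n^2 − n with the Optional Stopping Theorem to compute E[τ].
E[τ] = 406

M_n = X_n^2 − n is a martingale (since E[X_{n+1}^2 | F_n] = X_n^2 + 1). By OST (τ has finite mean in a bounded region), E[M_τ] = E[M_0] = X_0^2 − 0 = 7^2 = 49. Also E[M_τ] = E[X_τ^2] − E[τ]. The walk exits at 0 or 65, with P(hit 65 first) = 7/65, so E[X_τ^2] = 65^2 · 7/65 + 0 = 455. Thus E[τ] = E[X_τ^2] − E[M_τ] = 455 − 49 = 406 = 7(65 − 7) = 406.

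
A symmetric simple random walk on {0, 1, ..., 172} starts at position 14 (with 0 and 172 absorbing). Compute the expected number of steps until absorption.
E[τ | X_0 = 14] = 2212

Let v_k = E[τ | X_0 = k]. Boundary: v_0 = v_172 = 0. Recurrence: v_k = 1 + (v_{k-1} + v_{k+1})/2 for 1 ≤ k ≤ 171. The particular solution to v_k − (v_{k-1} + v_{k+1})/2 = 1 is v_k = −k^2. Adding homogeneous solution A + B k and matching boundaries gives v_k = k (172 − k). Substituting k = 14: v_14 = 14 · 158 = 2212.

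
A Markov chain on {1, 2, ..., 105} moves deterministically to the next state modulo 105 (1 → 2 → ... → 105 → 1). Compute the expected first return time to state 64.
E[T_64 | X_0 = 64] = 105

The chain cycles deterministically, so starting at state 64 it returns in exactly 105 steps. Equivalently, the stationary distribution is uniform π_j = 1/105 for every state j, so by Kac's formula E[T_64] = 1/π_64 = 105.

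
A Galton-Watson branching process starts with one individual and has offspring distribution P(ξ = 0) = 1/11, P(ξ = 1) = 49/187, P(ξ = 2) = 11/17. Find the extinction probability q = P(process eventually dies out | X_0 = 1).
q = 17/121

The pgf is f(s) = 1/11 + 49/187·s + 11/17·s². The extinction probability q is the smallest fixed point of f in [0, 1]. Setting s = f(s):
  11/17·s² + (49/187 − 1)·s + 1/11 = 0
  11/17·s² − (1/11 + 11/17)·s + 1/11 = 0
which factors as (s − 1)·(11/17·s − 1/11) = 0, giving roots s = 1 and s = (1/11)/(11/17) = 17/121.
Mean offspring μ = 49/187 + 2·11/17 = 291/187 > 1 (supercritical), so q < 1. The extinction probability is the smaller root: q = (1/11)/(11/17) = 17/121.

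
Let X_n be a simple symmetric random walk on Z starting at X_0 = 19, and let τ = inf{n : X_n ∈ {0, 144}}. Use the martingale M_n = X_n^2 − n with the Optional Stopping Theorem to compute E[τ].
E[τ] = 2375

M_n = X_n^2 − n is a martingale (since E[X_{n+1}^2 | F_n] = X_n^2 + 1). By OST (τ has finite mean in a bounded region), E[M_τ] = E[M_0] = X_0^2 − 0 = 19^2 = 361. Also E[M_τ] = E[X_τ^2] − E[τ]. The walk exits at 0 or 144, with P(hit 144 first) = 19/144, so E[X_τ^2] = 144^2 · 19/144 + 0 = 2736. Thus E[τ] = E[X_τ^2] − E[M_τ] = 2736 − 361 = 2375 = 19(144 − 19) = 2375.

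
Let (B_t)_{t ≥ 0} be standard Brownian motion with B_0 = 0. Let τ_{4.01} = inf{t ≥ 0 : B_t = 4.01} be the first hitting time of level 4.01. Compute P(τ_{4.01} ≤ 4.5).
P(τ_{4.01} ≤ 4.5) = 2(1 − Φ(4.01/√4.5)) = 2(1 − Φ(1.8903)) ≈ 0.0587

By the reflection principle for standard BM, P(τ_b ≤ t) = 2 · P(B_t ≥ b). Since B_t ~ N(0, t), P(B_t ≥ 4.01) = 1 − Φ(4.01/√t) = 1 − Φ(4.01/√4.5) = 1 − Φ(1.8903) ≈ 0.02936. Doubling: P(τ_{4.01} ≤ 4.5) ≈ 2 · 0.02936 = 0.05872 ≈ 0.0587.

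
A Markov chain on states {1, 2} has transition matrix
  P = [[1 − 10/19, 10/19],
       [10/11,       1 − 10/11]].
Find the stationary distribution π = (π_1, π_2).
π_1 = 19/30, π_2 = 11/30

Solve πP = π with π_1 + π_2 = 1. From πP = π: π_1 · (1 − 10/19) + π_2 · 10/11 = π_1 ⇒ π_2 · 10/11 = π_1 · 10/19 ⇒ π_2/π_1 = (10/19)/(10/11) = 11/19. Together with π_1 + π_2 = 1:
  π_1 = (10/11)/(10/19 + 10/11) = (10/11)/(300/209) = 19/30,
  π_2 = (10/19)/(10/19 + 10/11) = (10/19)/(300/209) = 11/30.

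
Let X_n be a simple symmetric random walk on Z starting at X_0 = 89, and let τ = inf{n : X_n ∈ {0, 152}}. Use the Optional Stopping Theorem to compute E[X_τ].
E[X_τ] = 89

X_n is a martingale and τ is a bounded-mean stopping time (indeed τ is finite a.s. with bounded expectation since the walk is in a bounded region). By the OST, E[X_τ] = E[X_0] = 89. Equivalently: E[X_τ] = 152 · P(hit 152 first) + 0 · P(hit 0 first) = 152 · (89/152) = 89.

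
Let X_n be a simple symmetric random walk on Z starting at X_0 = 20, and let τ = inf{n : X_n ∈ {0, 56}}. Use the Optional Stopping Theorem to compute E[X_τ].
E[X_τ] = 20

X_n is a martingale and τ is a bounded-mean stopping time (indeed τ is finite a.s. with bounded expectation since the walk is in a bounded region). By the OST, E[X_τ] = E[X_0] = 20. Equivalently: E[X_τ] = 56 · P(hit 56 first) + 0 · P(hit 0 first) = 56 · (20/56) = 20.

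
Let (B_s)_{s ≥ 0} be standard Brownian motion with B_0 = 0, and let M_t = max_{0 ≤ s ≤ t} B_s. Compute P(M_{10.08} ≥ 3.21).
P(M_{10.08} ≥ 3.21) = 2·P(B_{10.08} ≥ 3.21) = 2(1 − Φ(3.21/√10.08)) ≈ 0.3120

By the reflection principle for Brownian motion, P(M_t ≥ a) = 2 · P(B_t ≥ a) for a ≥ 0. Since B_t ~ N(0, t), P(B_t ≥ 3.21) = 1 − Φ(3.21/√t) = 1 − Φ(3.21/√10.08) = 1 − Φ(1.0111). So
  P(M_{10.08} ≥ 3.21) = 2(1 − Φ(1.0111)) ≈ 0.3120.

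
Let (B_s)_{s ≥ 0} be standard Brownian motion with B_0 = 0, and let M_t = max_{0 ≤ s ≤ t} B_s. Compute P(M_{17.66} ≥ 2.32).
P(M_{17.66} ≥ 2.32) = 2·P(B_{17.66} ≥ 2.32) = 2(1 − Φ(2.32/√17.66)) ≈ 0.5809

By the reflection principle for Brownian motion, P(M_t ≥ a) = 2 · P(B_t ≥ a) for a ≥ 0. Since B_t ~ N(0, t), P(B_t ≥ 2.32) = 1 − Φ(2.32/√t) = 1 − Φ(2.32/√17.66) = 1 − Φ(0.5521). So
  P(M_{17.66} ≥ 2.32) = 2(1 − Φ(0.5521)) ≈ 0.5809.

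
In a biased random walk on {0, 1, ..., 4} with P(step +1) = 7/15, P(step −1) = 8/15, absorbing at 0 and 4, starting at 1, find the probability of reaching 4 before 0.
P(hit 4 before 0) = (1 − (8/7)^1) / (1 − (8/7)^4) = 343/1695

Let u_k denote P(reach 4 before 0 | start at k). Boundary: u_0 = 0, u_4 = 1. Recurrence: u_k = 7/15·u_{k+1} + 8/15·u_{k-1} for 1 ≤ k ≤ 3. Try u_k = A + B·r^k with r = q/p = (8/15)/(7/15) = 8/7. Substitution satisfies the recurrence; boundary conditions give:
  u_k = (1 − r^k) / (1 − r^N) = (1 − (8/7)^1) / (1 − (8/7)^4) = 343/1695.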